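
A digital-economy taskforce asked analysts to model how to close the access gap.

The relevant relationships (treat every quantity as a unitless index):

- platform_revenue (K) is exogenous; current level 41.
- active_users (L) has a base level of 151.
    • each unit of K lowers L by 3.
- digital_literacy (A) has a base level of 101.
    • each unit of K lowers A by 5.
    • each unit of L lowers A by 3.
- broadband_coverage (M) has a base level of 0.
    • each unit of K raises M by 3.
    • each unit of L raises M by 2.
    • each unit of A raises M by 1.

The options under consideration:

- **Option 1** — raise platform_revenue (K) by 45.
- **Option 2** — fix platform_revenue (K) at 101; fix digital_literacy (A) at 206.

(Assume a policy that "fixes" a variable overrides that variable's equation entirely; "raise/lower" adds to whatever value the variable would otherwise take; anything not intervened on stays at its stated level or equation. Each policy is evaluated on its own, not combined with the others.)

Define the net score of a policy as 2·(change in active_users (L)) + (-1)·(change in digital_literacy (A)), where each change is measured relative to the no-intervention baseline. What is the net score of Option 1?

-450

Baseline:
  K = 41
  L = 151 − 3·41 = 28
  A = 101 − 5·41 − 3·28 = -188
Option 1 (K + 45):
  K = 41 + 45 = 86
  L = 151 − 3·86 = -107
  A = 101 − 5·86 − 3·(-107) = -8
ΔL = -107 − 28 = -135; ΔA = -8 − (-188) = 180
Score = 2·(-135) + (-1)·180 = -450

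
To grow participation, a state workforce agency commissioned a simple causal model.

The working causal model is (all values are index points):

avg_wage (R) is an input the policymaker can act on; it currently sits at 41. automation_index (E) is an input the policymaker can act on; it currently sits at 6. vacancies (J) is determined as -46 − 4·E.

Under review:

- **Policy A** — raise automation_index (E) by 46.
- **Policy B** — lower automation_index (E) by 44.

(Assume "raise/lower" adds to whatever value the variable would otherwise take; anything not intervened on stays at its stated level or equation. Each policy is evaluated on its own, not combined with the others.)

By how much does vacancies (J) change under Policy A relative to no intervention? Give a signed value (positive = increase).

-184

Baseline:
  E = 6
  J = -46 − 4·6 = -70
Policy A (E + 46):
  E = 6 + 46 = 52
  J = -46 − 4·52 = -254
Change in J: -254 − (-70) = -184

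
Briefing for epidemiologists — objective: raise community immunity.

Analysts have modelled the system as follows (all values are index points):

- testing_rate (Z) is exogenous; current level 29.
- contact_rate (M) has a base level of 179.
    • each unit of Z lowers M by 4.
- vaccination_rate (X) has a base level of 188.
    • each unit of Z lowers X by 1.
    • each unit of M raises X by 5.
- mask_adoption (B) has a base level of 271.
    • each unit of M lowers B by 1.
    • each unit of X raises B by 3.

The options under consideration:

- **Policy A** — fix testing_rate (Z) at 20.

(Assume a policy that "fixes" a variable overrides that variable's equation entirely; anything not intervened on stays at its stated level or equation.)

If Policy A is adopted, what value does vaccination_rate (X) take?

663

Policy A (Z := 20):
  Z = 20
  M = 179 − 4·20 = 99
  X = 188 − 20 + 5·99 = 663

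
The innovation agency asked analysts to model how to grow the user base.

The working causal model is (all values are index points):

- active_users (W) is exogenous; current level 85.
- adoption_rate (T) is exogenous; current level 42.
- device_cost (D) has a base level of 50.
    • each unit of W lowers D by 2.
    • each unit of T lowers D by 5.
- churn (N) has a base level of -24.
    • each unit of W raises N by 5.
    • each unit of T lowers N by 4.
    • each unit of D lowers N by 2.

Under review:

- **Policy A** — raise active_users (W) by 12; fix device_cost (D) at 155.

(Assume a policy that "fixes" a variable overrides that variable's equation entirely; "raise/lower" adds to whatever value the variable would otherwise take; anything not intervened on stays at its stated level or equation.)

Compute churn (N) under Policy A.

Policy A (W + 12, D := 155):
  W = 85 + 12 = 97
  T = 42
  D = 155
  N = -24 + 5·97 − 4·42 − 2·155 = -17

-17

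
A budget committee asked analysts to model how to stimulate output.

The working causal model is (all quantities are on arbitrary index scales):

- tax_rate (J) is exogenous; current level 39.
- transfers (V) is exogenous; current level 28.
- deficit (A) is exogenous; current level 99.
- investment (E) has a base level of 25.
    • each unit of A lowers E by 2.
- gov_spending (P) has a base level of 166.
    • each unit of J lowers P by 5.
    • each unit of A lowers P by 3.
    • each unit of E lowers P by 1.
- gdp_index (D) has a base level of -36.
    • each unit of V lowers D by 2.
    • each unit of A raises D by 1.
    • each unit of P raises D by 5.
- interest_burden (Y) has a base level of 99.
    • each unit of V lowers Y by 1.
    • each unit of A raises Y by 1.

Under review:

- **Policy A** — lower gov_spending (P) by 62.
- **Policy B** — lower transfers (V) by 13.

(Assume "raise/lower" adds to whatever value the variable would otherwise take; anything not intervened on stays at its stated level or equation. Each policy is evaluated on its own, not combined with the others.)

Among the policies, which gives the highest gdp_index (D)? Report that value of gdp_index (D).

-732

Policy A (P − 62):
  J = 39
  V = 28
  A = 99
  E = 25 − 2·99 = -173
  P = 166 − 5·39 − 3·99 − (-173) (−62 from intervention) = -215
  D = -36 − 2·28 + 99 + 5·(-215) = -1068
Policy B (V − 13):
  J = 39
  V = 28 − 13 = 15
  A = 99
  E = 25 − 2·99 = -173
  P = 166 − 5·39 − 3·99 − (-173) = -153
  D = -36 − 2·15 + 99 + 5·(-153) = -732
Comparing — Policy A: D=-1068, Policy B: D=-732. Highest is -732 (Policy B).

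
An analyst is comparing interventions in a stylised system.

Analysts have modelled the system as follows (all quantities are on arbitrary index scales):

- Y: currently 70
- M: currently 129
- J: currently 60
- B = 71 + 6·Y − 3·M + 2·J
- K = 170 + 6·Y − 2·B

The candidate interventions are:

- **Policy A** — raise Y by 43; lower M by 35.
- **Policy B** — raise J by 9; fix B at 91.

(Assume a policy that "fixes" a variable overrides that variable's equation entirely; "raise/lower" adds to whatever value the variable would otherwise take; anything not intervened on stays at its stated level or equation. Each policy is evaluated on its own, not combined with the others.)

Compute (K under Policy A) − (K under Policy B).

Policy A (Y + 43, M − 35):
  Y = 70 + 43 = 113
  M = 129 − 35 = 94
  J = 60
  B = 71 + 6·113 − 3·94 + 2·60 = 587
  K = 170 + 6·113 − 2·587 = -326
Policy B (J + 9, B := 91):
  Y = 70
  M = 129
  J = 60 + 9 = 69
  B = 91
  K = 170 + 6·70 − 2·91 = 408
K: -326 − 408 = -734

-734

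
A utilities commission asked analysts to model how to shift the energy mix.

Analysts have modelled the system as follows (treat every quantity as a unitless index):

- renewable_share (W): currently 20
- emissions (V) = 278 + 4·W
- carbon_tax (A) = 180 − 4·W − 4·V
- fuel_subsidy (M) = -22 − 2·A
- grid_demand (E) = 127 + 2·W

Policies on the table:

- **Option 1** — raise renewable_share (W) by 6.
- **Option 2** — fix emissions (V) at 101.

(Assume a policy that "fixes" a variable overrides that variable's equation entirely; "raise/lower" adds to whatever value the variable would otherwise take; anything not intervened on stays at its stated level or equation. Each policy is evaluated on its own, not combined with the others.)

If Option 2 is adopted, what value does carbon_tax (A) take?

Option 2 (V := 101):
  W = 20
  V = 101
  A = 180 − 4·20 − 4·101 = -304

-304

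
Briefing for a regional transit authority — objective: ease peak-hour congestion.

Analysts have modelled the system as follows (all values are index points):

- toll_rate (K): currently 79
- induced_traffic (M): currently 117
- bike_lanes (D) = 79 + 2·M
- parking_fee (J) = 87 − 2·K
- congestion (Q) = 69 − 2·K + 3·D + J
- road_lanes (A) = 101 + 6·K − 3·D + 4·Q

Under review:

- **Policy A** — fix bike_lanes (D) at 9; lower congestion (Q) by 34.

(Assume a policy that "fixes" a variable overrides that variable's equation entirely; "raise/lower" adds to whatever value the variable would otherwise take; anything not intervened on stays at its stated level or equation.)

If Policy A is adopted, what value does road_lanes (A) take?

Policy A (D := 9, Q − 34):
  K = 79
  M = 117
  D = 9
  J = 87 − 2·79 = -71
  Q = 69 − 2·79 + 3·9 + (-71) (−34 from intervention) = -167
  A = 101 + 6·79 − 3·9 + 4·(-167) = -120

-120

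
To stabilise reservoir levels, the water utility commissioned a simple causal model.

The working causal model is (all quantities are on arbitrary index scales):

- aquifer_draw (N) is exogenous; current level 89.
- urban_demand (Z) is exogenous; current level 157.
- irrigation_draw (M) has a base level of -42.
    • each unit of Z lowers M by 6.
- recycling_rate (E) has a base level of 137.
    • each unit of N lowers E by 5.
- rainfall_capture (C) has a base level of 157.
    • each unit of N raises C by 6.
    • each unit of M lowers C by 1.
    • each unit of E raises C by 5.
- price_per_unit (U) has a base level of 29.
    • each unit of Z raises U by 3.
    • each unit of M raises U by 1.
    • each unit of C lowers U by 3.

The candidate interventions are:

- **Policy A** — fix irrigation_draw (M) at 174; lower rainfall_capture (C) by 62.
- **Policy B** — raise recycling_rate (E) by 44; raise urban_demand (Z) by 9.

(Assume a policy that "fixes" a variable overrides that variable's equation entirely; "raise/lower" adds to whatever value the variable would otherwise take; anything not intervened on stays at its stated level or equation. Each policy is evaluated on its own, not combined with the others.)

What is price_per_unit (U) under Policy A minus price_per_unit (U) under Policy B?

Policy A (M := 174, C − 62):
  N = 89
  Z = 157
  M = 174
  E = 137 − 5·89 = -308
  C = 157 + 6·89 − 174 + 5·(-308) (−62 from intervention) = -1085
  U = 29 + 3·157 + 174 − 3·(-1085) = 3929
Policy B (E + 44, Z + 9):
  N = 89
  Z = 157 + 9 = 166
  M = -42 − 6·166 = -1038
  E = 137 − 5·89 (+44 from intervention) = -264
  C = 157 + 6·89 − (-1038) + 5·(-264) = 409
  U = 29 + 3·166 + (-1038) − 3·409 = -1738
U: 3929 − (-1738) = 5667

5667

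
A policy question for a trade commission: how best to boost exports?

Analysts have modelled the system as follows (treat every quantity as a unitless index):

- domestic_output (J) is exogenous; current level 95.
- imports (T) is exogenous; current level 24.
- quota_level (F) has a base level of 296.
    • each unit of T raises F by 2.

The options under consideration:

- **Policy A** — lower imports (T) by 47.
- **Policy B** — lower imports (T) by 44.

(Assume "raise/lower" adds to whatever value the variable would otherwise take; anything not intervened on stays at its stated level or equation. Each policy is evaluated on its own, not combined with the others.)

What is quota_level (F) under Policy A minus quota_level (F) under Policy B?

Policy A (T − 47):
  T = 24 − 47 = -23
  F = 296 + 2·(-23) = 250
Policy B (T − 44):
  T = 24 − 44 = -20
  F = 296 + 2·(-20) = 256
F: 250 − 256 = -6

-6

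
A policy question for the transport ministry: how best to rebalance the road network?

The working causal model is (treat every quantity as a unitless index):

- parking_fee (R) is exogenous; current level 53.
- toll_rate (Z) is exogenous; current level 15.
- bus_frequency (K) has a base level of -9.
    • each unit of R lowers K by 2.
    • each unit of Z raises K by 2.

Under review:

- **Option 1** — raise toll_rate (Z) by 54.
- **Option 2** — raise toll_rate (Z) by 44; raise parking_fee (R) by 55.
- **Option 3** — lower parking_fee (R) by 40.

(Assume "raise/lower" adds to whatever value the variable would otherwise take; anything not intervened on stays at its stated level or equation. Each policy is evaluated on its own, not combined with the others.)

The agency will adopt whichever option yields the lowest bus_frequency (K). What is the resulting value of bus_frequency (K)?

Option 1 (Z + 54):
  R = 53
  Z = 15 + 54 = 69
  K = -9 − 2·53 + 2·69 = 23
Option 2 (Z + 44, R + 55):
  R = 53 + 55 = 108
  Z = 15 + 44 = 59
  K = -9 − 2·108 + 2·59 = -107
Option 3 (R − 40):
  R = 53 − 40 = 13
  Z = 15
  K = -9 − 2·13 + 2·15 = -5
Comparing — Option 1: K=23, Option 2: K=-107, Option 3: K=-5. Lowest is -107 (Option 2).

-107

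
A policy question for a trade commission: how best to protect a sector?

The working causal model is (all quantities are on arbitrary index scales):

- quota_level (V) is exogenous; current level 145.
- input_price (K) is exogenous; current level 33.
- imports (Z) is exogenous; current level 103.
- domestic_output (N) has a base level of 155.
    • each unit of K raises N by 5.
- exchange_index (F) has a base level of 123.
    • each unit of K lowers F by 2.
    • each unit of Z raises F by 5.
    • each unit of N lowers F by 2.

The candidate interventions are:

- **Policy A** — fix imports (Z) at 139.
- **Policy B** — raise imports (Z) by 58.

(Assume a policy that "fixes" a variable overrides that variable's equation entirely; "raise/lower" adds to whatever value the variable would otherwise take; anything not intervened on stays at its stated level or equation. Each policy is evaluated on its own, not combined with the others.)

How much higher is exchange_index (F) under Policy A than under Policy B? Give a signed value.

-110

Policy A (Z := 139):
  K = 33
  Z = 139
  N = 155 + 5·33 = 320
  F = 123 − 2·33 + 5·139 − 2·320 = 112
Policy B (Z + 58):
  K = 33
  Z = 103 + 58 = 161
  N = 155 + 5·33 = 320
  F = 123 − 2·33 + 5·161 − 2·320 = 222
F: 112 − 222 = -110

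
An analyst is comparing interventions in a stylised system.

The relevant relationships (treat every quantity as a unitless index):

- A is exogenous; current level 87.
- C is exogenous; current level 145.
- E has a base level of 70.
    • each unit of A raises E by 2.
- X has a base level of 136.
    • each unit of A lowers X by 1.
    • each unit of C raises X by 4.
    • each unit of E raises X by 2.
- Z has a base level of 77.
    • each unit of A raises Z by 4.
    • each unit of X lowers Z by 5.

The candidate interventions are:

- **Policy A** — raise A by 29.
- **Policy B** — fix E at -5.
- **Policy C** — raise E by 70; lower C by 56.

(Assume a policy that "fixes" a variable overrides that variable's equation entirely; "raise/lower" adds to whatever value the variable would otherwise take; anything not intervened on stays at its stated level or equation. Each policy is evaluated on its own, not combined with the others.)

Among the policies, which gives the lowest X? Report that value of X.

619

Policy A (A + 29):
  A = 87 + 29 = 116
  C = 145
  E = 70 + 2·116 = 302
  X = 136 − 116 + 4·145 + 2·302 = 1204
Policy B (E := -5):
  A = 87
  C = 145
  E = -5
  X = 136 − 87 + 4·145 + 2·(-5) = 619
Policy C (E + 70, C − 56):
  A = 87
  C = 145 − 56 = 89
  E = 70 + 2·87 (+70 from intervention) = 314
  X = 136 − 87 + 4·89 + 2·314 = 1033
Comparing — Policy A: X=1204, Policy B: X=619, Policy C: X=1033. Lowest is 619 (Policy B).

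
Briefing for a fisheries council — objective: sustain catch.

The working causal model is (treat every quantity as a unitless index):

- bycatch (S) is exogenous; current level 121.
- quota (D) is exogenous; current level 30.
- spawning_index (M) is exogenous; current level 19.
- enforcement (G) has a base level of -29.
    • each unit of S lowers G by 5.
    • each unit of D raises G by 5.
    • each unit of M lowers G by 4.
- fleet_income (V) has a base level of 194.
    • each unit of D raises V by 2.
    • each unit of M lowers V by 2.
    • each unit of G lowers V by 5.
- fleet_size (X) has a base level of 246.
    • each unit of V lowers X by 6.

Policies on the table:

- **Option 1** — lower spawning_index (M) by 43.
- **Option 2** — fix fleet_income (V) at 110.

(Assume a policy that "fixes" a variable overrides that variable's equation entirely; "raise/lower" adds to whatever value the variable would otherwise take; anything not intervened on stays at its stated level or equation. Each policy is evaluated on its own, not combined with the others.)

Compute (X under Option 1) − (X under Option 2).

Option 1 (M − 43):
  S = 121
  D = 30
  M = 19 − 43 = -24
  G = -29 − 5·121 + 5·30 − 4·(-24) = -388
  V = 194 + 2·30 − 2·(-24) − 5·(-388) = 2242
  X = 246 − 6·2242 = -13206
Option 2 (V := 110):
  S = 121
  D = 30
  M = 19
  G = -29 − 5·121 + 5·30 − 4·19 = -560
  V = 110
  X = 246 − 6·110 = -414
X: -13206 − (-414) = -12792

-12792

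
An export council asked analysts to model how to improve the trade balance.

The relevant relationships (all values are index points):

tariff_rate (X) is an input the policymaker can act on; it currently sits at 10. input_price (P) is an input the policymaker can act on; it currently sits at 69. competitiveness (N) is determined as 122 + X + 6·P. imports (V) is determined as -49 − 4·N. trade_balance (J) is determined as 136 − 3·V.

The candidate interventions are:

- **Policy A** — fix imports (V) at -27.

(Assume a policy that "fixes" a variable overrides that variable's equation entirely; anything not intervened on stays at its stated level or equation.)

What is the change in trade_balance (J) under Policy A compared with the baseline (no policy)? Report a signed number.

-6618

Baseline:
  X = 10
  P = 69
  N = 122 + 10 + 6·69 = 546
  V = -49 − 4·546 = -2233
  J = 136 − 3·(-2233) = 6835
Policy A (V := -27):
  X = 10
  P = 69
  N = 122 + 10 + 6·69 = 546
  V = -27
  J = 136 − 3·(-27) = 217
Change in J: 217 − 6835 = -6618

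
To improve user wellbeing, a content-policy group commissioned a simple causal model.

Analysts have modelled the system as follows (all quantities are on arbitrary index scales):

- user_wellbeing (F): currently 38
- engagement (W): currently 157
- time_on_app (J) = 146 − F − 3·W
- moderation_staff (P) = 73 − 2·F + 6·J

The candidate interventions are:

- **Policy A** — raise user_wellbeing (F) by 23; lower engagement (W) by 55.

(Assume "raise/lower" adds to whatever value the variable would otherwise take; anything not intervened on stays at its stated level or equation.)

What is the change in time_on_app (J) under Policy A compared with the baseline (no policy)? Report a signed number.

142

Baseline:
  F = 38
  W = 157
  J = 146 − 38 − 3·157 = -363
Policy A (F + 23, W − 55):
  F = 38 + 23 = 61
  W = 157 − 55 = 102
  J = 146 − 61 − 3·102 = -221
Change in J: -221 − (-363) = 142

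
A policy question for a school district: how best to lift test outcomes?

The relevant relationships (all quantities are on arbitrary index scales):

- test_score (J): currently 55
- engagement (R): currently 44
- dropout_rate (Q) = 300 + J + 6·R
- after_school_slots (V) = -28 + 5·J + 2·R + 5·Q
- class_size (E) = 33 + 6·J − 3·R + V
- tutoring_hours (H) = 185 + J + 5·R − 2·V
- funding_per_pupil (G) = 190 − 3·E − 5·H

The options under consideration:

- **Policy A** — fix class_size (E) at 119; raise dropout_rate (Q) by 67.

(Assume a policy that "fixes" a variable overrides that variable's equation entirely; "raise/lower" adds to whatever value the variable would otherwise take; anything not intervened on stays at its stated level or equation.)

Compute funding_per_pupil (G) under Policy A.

35183

Policy A (E := 119, Q + 67):
  J = 55
  R = 44
  Q = 300 + 55 + 6·44 (+67 from intervention) = 686
  V = -28 + 5·55 + 2·44 + 5·686 = 3765
  E = 119
  H = 185 + 55 + 5·44 − 2·3765 = -7070
  G = 190 − 3·119 − 5·(-7070) = 35183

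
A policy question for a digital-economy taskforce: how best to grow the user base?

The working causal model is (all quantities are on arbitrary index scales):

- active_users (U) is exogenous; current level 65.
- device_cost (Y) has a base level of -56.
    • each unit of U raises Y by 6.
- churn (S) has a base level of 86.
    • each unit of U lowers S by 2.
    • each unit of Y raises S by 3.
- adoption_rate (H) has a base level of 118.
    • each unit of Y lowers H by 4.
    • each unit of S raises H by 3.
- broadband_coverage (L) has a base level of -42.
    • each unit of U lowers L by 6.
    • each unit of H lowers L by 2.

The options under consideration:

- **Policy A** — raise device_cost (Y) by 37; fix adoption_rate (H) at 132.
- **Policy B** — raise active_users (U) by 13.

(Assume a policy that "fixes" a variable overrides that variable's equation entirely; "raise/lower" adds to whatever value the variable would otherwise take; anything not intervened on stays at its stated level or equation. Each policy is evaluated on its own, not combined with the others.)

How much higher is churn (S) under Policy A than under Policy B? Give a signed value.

-97

Policy A (Y + 37, H := 132):
  U = 65
  Y = -56 + 6·65 (+37 from intervention) = 371
  S = 86 − 2·65 + 3·371 = 1069
Policy B (U + 13):
  U = 65 + 13 = 78
  Y = -56 + 6·78 = 412
  S = 86 − 2·78 + 3·412 = 1166
S: 1069 − 1166 = -97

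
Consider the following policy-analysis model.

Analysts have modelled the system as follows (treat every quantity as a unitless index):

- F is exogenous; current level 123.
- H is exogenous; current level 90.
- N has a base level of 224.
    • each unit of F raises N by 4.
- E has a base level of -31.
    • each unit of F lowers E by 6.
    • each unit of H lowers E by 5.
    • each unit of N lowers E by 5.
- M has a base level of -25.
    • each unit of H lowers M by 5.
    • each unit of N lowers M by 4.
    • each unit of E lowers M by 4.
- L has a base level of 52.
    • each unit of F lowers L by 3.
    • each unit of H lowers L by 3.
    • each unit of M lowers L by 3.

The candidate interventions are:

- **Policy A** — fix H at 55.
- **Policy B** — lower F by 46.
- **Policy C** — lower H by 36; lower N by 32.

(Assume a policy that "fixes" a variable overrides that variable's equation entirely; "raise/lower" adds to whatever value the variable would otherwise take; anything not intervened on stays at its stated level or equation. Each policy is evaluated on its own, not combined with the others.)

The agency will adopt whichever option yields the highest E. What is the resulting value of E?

-3603

Policy A (H := 55):
  F = 123
  H = 55
  N = 224 + 4·123 = 716
  E = -31 − 6·123 − 5·55 − 5·716 = -4624
Policy B (F − 46):
  F = 123 − 46 = 77
  H = 90
  N = 224 + 4·77 = 532
  E = -31 − 6·77 − 5·90 − 5·532 = -3603
Policy C (H − 36, N − 32):
  F = 123
  H = 90 − 36 = 54
  N = 224 + 4·123 (−32 from intervention) = 684
  E = -31 − 6·123 − 5·54 − 5·684 = -4459
Comparing — Policy A: E=-4624, Policy B: E=-3603, Policy C: E=-4459. Highest is -3603 (Policy B).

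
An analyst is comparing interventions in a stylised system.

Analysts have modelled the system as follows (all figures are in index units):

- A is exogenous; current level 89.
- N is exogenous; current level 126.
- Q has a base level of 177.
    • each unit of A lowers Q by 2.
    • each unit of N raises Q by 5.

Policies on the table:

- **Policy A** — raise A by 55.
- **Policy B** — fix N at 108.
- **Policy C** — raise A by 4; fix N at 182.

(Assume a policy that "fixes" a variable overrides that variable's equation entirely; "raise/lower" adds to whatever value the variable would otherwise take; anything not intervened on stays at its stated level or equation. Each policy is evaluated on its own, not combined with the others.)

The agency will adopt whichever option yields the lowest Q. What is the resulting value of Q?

Policy A (A + 55):
  A = 89 + 55 = 144
  N = 126
  Q = 177 − 2·144 + 5·126 = 519
Policy B (N := 108):
  A = 89
  N = 108
  Q = 177 − 2·89 + 5·108 = 539
Policy C (A + 4, N := 182):
  A = 89 + 4 = 93
  N = 182
  Q = 177 − 2·93 + 5·182 = 901
Comparing — Policy A: Q=519, Policy B: Q=539, Policy C: Q=901. Lowest is 519 (Policy A).

519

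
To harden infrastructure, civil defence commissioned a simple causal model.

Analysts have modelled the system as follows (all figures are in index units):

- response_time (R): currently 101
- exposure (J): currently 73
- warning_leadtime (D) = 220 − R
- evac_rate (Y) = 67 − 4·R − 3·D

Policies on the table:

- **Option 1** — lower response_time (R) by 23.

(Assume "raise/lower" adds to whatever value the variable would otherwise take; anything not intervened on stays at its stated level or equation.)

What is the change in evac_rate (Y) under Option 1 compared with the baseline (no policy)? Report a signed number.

23

Baseline:
  R = 101
  D = 220 − 101 = 119
  Y = 67 − 4·101 − 3·119 = -694
Option 1 (R − 23):
  R = 101 − 23 = 78
  D = 220 − 78 = 142
  Y = 67 − 4·78 − 3·142 = -671
Change in Y: -671 − (-694) = 23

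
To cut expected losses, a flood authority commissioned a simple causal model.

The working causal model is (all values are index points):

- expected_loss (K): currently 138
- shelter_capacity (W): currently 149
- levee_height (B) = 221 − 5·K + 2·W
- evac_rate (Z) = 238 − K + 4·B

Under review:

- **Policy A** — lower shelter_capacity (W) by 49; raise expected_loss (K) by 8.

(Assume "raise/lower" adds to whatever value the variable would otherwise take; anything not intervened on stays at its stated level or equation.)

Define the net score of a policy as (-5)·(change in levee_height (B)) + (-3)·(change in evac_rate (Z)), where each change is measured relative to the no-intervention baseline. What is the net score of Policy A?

Baseline:
  K = 138
  W = 149
  B = 221 − 5·138 + 2·149 = -171
  Z = 238 − 138 + 4·(-171) = -584
Policy A (W − 49, K + 8):
  K = 138 + 8 = 146
  W = 149 − 49 = 100
  B = 221 − 5·146 + 2·100 = -309
  Z = 238 − 146 + 4·(-309) = -1144
ΔB = -309 − (-171) = -138; ΔZ = -1144 − (-584) = -560
Score = (-5)·(-138) + (-3)·(-560) = 2370

2370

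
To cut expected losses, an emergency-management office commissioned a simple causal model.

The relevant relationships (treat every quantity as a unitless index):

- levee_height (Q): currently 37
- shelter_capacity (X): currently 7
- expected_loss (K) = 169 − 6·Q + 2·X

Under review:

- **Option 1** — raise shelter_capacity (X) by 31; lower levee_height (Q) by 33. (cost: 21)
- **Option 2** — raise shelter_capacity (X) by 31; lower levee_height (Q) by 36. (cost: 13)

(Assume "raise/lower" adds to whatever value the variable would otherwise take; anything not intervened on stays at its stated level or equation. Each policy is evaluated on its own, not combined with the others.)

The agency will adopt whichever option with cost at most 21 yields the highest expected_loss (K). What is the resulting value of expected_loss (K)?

239

Option 1 (X + 31, Q − 33):
  Q = 37 − 33 = 4
  X = 7 + 31 = 38
  K = 169 − 6·4 + 2·38 = 221
Option 2 (X + 31, Q − 36):
  Q = 37 − 36 = 1
  X = 7 + 31 = 38
  K = 169 − 6·1 + 2·38 = 239
Comparing — Option 1: K=221, Option 2: K=239. Highest is 239 (Option 2).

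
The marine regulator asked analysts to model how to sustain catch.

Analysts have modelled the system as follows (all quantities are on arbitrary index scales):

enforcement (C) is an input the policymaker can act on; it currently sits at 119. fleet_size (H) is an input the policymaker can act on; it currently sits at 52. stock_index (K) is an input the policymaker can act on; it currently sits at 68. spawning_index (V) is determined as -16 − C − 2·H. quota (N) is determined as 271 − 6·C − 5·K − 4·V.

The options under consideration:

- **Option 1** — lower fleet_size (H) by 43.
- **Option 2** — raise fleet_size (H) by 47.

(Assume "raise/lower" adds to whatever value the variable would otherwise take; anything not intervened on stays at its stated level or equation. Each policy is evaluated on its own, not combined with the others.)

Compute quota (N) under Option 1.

Option 1 (H − 43):
  C = 119
  H = 52 − 43 = 9
  K = 68
  V = -16 − 119 − 2·9 = -153
  N = 271 − 6·119 − 5·68 − 4·(-153) = -171

-171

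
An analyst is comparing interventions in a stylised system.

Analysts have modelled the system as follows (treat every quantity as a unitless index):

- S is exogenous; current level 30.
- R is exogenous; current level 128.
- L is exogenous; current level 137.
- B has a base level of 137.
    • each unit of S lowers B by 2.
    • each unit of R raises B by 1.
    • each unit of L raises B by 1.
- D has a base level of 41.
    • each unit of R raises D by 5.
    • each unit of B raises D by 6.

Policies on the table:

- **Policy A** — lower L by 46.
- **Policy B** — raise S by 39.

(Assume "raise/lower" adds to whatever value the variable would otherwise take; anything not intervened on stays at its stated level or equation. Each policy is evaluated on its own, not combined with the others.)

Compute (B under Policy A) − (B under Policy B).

32

Policy A (L − 46):
  S = 30
  R = 128
  L = 137 − 46 = 91
  B = 137 − 2·30 + 128 + 91 = 296
Policy B (S + 39):
  S = 30 + 39 = 69
  R = 128
  L = 137
  B = 137 − 2·69 + 128 + 137 = 264
B: 296 − 264 = 32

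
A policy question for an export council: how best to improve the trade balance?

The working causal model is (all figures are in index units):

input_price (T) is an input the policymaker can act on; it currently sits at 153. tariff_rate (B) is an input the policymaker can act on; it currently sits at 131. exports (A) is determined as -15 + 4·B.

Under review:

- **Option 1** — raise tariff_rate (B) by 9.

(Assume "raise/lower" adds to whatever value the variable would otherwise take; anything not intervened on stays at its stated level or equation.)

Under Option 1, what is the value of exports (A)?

Option 1 (B + 9):
  B = 131 + 9 = 140
  A = -15 + 4·140 = 545

545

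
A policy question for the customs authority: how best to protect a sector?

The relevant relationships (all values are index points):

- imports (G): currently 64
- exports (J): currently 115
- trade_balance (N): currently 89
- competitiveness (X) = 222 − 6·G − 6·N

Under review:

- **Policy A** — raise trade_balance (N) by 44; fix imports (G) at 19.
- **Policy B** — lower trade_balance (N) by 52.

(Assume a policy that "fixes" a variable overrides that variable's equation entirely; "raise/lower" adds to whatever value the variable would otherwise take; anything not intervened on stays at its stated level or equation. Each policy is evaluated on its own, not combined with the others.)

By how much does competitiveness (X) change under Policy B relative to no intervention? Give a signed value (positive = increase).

312

Baseline:
  G = 64
  N = 89
  X = 222 − 6·64 − 6·89 = -696
Policy B (N − 52):
  G = 64
  N = 89 − 52 = 37
  X = 222 − 6·64 − 6·37 = -384
Change in X: -384 − (-696) = 312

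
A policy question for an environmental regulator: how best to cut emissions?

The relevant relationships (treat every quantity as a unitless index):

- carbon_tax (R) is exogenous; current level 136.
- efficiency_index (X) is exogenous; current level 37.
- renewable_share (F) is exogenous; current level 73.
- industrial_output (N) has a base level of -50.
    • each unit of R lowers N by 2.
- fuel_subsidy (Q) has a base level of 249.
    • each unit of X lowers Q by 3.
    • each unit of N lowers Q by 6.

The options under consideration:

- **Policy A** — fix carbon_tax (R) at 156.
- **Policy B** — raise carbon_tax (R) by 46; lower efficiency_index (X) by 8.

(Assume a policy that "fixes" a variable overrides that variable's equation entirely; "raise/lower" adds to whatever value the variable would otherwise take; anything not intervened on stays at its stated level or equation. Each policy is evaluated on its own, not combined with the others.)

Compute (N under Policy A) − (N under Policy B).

Policy A (R := 156):
  R = 156
  N = -50 − 2·156 = -362
Policy B (R + 46, X − 8):
  R = 136 + 46 = 182
  N = -50 − 2·182 = -414
N: -362 − (-414) = 52

52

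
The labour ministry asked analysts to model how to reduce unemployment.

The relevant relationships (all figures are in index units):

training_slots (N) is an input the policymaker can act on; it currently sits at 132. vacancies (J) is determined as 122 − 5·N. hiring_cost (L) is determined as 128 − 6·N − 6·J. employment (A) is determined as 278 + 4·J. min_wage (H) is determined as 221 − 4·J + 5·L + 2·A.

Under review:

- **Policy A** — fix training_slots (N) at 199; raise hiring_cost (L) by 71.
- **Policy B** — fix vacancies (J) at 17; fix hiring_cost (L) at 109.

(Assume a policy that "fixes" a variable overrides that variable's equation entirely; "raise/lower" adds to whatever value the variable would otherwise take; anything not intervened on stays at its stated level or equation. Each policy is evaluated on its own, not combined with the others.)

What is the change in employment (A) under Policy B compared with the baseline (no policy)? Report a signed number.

Baseline:
  N = 132
  J = 122 − 5·132 = -538
  A = 278 + 4·(-538) = -1874
Policy B (J := 17, L := 109):
  N = 132
  J = 17
  A = 278 + 4·17 = 346
Change in A: 346 − (-1874) = 2220

2220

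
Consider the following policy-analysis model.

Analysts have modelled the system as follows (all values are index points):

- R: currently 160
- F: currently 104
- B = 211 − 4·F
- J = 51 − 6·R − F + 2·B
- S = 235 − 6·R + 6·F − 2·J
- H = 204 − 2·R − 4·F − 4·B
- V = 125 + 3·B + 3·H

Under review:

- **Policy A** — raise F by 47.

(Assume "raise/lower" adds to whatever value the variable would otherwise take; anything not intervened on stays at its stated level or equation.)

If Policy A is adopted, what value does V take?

1502

Policy A (F + 47):
  R = 160
  F = 104 + 47 = 151
  B = 211 − 4·151 = -393
  H = 204 − 2·160 − 4·151 − 4·(-393) = 852
  V = 125 + 3·(-393) + 3·852 = 1502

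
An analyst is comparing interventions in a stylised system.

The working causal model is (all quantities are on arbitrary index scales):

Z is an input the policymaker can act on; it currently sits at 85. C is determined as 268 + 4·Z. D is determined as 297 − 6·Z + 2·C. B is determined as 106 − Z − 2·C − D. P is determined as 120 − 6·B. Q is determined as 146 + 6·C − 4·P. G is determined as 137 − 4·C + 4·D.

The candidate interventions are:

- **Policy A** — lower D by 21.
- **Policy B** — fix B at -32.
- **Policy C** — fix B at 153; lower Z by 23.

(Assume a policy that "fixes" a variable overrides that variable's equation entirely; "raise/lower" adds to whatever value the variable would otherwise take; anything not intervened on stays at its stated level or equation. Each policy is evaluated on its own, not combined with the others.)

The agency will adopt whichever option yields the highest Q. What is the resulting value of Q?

Policy A (D − 21):
  Z = 85
  C = 268 + 4·85 = 608
  D = 297 − 6·85 + 2·608 (−21 from intervention) = 982
  B = 106 − 85 − 2·608 − 982 = -2177
  P = 120 − 6·(-2177) = 13182
  Q = 146 + 6·608 − 4·13182 = -48934
Policy B (B := -32):
  Z = 85
  C = 268 + 4·85 = 608
  D = 297 − 6·85 + 2·608 = 1003
  B = -32
  P = 120 − 6·(-32) = 312
  Q = 146 + 6·608 − 4·312 = 2546
Policy C (B := 153, Z − 23):
  Z = 85 − 23 = 62
  C = 268 + 4·62 = 516
  D = 297 − 6·62 + 2·516 = 957
  B = 153
  P = 120 − 6·153 = -798
  Q = 146 + 6·516 − 4·(-798) = 6434
Comparing — Policy A: Q=-48934, Policy B: Q=2546, Policy C: Q=6434. Highest is 6434 (Policy C).

6434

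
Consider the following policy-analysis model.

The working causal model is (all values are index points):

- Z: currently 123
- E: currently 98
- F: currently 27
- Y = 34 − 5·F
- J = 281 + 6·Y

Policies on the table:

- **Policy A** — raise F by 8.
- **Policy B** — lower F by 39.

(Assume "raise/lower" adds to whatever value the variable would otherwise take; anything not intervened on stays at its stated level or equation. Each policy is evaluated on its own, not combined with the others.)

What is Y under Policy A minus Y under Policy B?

-235

Policy A (F + 8):
  F = 27 + 8 = 35
  Y = 34 − 5·35 = -141
Policy B (F − 39):
  F = 27 − 39 = -12
  Y = 34 − 5·(-12) = 94
Y: -141 − 94 = -235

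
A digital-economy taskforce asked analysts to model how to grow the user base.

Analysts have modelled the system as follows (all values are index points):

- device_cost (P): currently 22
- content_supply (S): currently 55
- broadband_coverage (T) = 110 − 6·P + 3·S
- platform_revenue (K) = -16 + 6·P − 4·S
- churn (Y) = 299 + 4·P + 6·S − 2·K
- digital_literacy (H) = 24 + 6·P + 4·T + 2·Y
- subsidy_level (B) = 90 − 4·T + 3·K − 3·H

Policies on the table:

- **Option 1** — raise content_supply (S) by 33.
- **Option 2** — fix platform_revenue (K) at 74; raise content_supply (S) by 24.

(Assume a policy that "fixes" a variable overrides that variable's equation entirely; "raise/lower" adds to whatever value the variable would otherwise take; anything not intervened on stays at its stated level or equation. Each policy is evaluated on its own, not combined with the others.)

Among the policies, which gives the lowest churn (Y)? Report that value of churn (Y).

Option 1 (S + 33):
  P = 22
  S = 55 + 33 = 88
  K = -16 + 6·22 − 4·88 = -236
  Y = 299 + 4·22 + 6·88 − 2·(-236) = 1387
Option 2 (K := 74, S + 24):
  P = 22
  S = 55 + 24 = 79
  K = 74
  Y = 299 + 4·22 + 6·79 − 2·74 = 713
Comparing — Option 1: Y=1387, Option 2: Y=713. Lowest is 713 (Option 2).

713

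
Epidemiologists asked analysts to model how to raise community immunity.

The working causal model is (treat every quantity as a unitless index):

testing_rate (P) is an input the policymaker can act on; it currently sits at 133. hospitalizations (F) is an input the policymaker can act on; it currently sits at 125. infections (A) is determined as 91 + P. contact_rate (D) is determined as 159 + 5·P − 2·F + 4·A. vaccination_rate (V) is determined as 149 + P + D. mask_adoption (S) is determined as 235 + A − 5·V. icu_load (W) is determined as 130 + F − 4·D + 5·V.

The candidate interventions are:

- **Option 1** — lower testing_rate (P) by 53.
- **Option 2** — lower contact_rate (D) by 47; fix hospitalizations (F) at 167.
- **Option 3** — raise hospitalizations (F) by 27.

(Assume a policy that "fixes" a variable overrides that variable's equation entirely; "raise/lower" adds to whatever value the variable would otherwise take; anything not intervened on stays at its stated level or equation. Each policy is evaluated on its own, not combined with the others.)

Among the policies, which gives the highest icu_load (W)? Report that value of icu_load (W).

Option 1 (P − 53):
  P = 133 − 53 = 80
  F = 125
  A = 91 + 80 = 171
  D = 159 + 5·80 − 2·125 + 4·171 = 993
  V = 149 + 80 + 993 = 1222
  W = 130 + 125 − 4·993 + 5·1222 = 2393
Option 2 (D − 47, F := 167):
  P = 133
  F = 167
  A = 91 + 133 = 224
  D = 159 + 5·133 − 2·167 + 4·224 (−47 from intervention) = 1339
  V = 149 + 133 + 1339 = 1621
  W = 130 + 167 − 4·1339 + 5·1621 = 3046
Option 3 (F + 27):
  P = 133
  F = 125 + 27 = 152
  A = 91 + 133 = 224
  D = 159 + 5·133 − 2·152 + 4·224 = 1416
  V = 149 + 133 + 1416 = 1698
  W = 130 + 152 − 4·1416 + 5·1698 = 3108
Comparing — Option 1: W=2393, Option 2: W=3046, Option 3: W=3108. Highest is 3108 (Option 3).

3108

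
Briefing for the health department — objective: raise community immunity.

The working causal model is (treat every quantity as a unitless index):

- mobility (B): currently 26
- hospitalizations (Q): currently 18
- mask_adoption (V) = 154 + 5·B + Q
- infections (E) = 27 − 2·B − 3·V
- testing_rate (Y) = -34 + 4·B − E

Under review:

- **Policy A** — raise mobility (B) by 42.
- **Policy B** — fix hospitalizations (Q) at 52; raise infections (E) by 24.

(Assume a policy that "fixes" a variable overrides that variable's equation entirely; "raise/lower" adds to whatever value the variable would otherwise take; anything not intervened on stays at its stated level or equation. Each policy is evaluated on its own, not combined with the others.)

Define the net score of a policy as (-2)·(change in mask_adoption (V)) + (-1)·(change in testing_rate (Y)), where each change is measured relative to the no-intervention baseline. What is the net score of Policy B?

Baseline:
  B = 26
  Q = 18
  V = 154 + 5·26 + 18 = 302
  E = 27 − 2·26 − 3·302 = -931
  Y = -34 + 4·26 − (-931) = 1001
Policy B (Q := 52, E + 24):
  B = 26
  Q = 52
  V = 154 + 5·26 + 52 = 336
  E = 27 − 2·26 − 3·336 (+24 from intervention) = -1009
  Y = -34 + 4·26 − (-1009) = 1079
ΔV = 336 − 302 = 34; ΔY = 1079 − 1001 = 78
Score = (-2)·34 + (-1)·78 = -146

-146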